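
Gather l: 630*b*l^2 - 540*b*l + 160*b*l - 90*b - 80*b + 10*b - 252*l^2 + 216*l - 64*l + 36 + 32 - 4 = -160*b + l^2*(630*b - 252) + l*(152 - 380*b) + 64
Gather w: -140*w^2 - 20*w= -140*w^2 - 20*w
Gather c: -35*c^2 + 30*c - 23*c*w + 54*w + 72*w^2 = -35*c^2 + c*(30 - 23*w) + 72*w^2 + 54*w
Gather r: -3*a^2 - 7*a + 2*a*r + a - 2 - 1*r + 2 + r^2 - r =-3*a^2 - 6*a + r^2 + r*(2*a - 2)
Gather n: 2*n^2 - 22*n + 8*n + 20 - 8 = 2*n^2 - 14*n + 12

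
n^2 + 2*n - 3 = (n - 1)*(n + 3)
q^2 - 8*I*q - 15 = (q - 5*I)*(q - 3*I)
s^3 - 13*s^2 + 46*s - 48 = (s - 8)*(s - 3)*(s - 2)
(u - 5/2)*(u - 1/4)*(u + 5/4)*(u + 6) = u^4 + 9*u^3/2 - 189*u^2/16 - 515*u/32 + 75/16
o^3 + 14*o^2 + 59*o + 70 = (o + 2)*(o + 5)*(o + 7)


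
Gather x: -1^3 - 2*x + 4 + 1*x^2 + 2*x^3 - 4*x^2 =2*x^3 - 3*x^2 - 2*x + 3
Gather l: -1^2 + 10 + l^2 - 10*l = l^2 - 10*l + 9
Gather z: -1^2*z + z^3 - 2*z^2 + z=z^3 - 2*z^2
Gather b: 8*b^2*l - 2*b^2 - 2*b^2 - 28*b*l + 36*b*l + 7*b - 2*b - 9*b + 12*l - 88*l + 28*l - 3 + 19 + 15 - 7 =b^2*(8*l - 4) + b*(8*l - 4) - 48*l + 24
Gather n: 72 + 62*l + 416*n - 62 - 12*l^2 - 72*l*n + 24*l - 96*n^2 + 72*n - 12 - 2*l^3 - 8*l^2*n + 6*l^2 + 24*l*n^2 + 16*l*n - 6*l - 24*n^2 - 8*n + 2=-2*l^3 - 6*l^2 + 80*l + n^2*(24*l - 120) + n*(-8*l^2 - 56*l + 480)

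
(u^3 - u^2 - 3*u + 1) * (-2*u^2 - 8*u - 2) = -2*u^5 - 6*u^4 + 12*u^3 + 24*u^2 - 2*u - 2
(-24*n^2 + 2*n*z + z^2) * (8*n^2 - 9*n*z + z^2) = -192*n^4 + 232*n^3*z - 34*n^2*z^2 - 7*n*z^3 + z^4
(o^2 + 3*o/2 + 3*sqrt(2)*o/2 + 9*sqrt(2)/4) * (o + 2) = o^3 + 3*sqrt(2)*o^2/2 + 7*o^2/2 + 3*o + 21*sqrt(2)*o/4 + 9*sqrt(2)/2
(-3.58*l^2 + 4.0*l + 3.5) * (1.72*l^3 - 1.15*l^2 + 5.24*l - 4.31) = -6.1576*l^5 + 10.997*l^4 - 17.3392*l^3 + 32.3648*l^2 + 1.1*l - 15.085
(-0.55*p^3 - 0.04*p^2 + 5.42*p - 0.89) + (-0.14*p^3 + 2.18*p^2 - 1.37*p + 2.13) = -0.69*p^3 + 2.14*p^2 + 4.05*p + 1.24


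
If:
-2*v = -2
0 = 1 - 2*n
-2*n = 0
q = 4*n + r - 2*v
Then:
No Solution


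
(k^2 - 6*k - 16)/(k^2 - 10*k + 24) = (k^2 - 6*k - 16)/(k^2 - 10*k + 24)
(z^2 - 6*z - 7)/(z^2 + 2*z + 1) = (z - 7)/(z + 1)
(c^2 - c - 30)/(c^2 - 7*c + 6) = (c + 5)/(c - 1)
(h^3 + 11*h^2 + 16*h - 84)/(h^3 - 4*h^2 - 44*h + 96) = (h + 7)/(h - 8)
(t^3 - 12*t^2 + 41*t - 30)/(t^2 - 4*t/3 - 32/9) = 9*(-t^3 + 12*t^2 - 41*t + 30)/(-9*t^2 + 12*t + 32)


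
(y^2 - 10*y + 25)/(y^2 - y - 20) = (y - 5)/(y + 4)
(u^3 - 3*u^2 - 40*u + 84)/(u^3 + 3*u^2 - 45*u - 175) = (u^2 + 4*u - 12)/(u^2 + 10*u + 25)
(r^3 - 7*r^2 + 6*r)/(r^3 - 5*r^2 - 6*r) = (r - 1)/(r + 1)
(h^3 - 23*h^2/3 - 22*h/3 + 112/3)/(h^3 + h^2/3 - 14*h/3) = (h - 8)/h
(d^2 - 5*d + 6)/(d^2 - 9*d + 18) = (d - 2)/(d - 6)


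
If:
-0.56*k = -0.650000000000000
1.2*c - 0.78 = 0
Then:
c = 0.65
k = 1.16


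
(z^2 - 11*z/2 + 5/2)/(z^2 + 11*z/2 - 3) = (z - 5)/(z + 6)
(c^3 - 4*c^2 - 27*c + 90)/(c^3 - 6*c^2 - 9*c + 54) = (c + 5)/(c + 3)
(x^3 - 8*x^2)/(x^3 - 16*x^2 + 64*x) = x/(x - 8)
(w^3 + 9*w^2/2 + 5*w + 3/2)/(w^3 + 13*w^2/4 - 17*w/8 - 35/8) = 4*(2*w^2 + 7*w + 3)/(8*w^2 + 18*w - 35)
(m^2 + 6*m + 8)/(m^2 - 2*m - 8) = (m + 4)/(m - 4)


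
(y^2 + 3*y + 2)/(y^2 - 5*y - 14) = (y + 1)/(y - 7)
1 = 1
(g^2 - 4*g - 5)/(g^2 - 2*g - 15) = (g + 1)/(g + 3)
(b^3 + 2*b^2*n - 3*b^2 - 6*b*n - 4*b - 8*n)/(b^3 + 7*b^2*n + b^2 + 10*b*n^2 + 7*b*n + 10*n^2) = (b - 4)/(b + 5*n)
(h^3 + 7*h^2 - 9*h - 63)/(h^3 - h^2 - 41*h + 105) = (h + 3)/(h - 5)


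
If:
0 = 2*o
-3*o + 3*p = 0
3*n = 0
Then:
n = 0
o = 0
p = 0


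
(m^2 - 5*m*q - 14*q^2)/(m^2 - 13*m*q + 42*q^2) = (-m - 2*q)/(-m + 6*q)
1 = 1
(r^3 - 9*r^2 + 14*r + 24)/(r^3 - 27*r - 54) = (r^2 - 3*r - 4)/(r^2 + 6*r + 9)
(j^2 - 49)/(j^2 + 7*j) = (j - 7)/j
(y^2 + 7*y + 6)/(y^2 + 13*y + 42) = (y + 1)/(y + 7)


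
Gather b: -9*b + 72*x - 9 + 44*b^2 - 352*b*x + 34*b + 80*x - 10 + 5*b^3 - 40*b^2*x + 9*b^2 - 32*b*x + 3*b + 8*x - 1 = 5*b^3 + b^2*(53 - 40*x) + b*(28 - 384*x) + 160*x - 20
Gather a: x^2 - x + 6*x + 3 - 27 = x^2 + 5*x - 24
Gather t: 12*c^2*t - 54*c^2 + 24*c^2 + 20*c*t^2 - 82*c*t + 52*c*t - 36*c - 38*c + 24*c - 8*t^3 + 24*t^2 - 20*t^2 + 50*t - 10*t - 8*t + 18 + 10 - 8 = -30*c^2 - 50*c - 8*t^3 + t^2*(20*c + 4) + t*(12*c^2 - 30*c + 32) + 20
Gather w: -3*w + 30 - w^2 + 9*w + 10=-w^2 + 6*w + 40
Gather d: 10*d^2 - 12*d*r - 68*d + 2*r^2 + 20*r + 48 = 10*d^2 + d*(-12*r - 68) + 2*r^2 + 20*r + 48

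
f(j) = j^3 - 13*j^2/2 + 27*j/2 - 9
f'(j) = 3*j^2 - 13*j + 27/2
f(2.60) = -0.26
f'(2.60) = -0.02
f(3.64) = 2.25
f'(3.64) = 5.93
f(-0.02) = -9.27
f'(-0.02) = 13.76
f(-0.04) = -9.55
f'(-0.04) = 14.02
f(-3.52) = -180.67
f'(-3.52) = 96.43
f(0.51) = -3.67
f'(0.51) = 7.65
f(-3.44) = -173.07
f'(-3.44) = 93.72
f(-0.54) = -18.34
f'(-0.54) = 21.39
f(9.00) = 315.00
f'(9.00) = 139.50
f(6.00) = 54.00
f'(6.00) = 43.50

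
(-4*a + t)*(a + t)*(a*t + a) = -4*a^3*t - 4*a^3 - 3*a^2*t^2 - 3*a^2*t + a*t^3 + a*t^2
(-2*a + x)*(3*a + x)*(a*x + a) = -6*a^3*x - 6*a^3 + a^2*x^2 + a^2*x + a*x^3 + a*x^2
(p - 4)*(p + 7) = p^2 + 3*p - 28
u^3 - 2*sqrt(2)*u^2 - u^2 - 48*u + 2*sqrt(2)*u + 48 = (u - 1)*(u - 6*sqrt(2))*(u + 4*sqrt(2))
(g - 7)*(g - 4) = g^2 - 11*g + 28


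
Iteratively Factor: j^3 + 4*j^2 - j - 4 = (j + 4)*(j^2 - 1) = (j + 1)*(j + 4)*(j - 1)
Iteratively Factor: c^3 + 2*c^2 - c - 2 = (c - 1)*(c^2 + 3*c + 2) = (c - 1)*(c + 1)*(c + 2)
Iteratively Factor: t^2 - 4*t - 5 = (t + 1)*(t - 5)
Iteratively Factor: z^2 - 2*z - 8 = (z + 2)*(z - 4)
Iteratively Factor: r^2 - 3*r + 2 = (r - 2)*(r - 1)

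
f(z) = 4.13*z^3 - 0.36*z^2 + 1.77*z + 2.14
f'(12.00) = 1777.29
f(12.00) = 7108.18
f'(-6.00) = 452.13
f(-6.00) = -913.52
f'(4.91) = 296.93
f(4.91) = 491.02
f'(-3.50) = 156.07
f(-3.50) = -185.54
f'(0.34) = 2.96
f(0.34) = 2.86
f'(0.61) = 5.94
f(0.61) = 4.02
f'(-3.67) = 171.29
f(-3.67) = -213.35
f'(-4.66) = 274.18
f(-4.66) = -431.86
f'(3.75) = 173.30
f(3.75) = 221.51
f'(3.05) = 114.83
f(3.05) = 121.37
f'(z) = 12.39*z^2 - 0.72*z + 1.77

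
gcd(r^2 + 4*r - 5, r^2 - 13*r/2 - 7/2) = 1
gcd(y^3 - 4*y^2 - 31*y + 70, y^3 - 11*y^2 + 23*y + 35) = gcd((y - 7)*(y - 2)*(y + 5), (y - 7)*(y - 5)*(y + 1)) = y - 7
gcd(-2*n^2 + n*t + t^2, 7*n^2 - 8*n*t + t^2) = -n + t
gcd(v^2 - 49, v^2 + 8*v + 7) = v + 7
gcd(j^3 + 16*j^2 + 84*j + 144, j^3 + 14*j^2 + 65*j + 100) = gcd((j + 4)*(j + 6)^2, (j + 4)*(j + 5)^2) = j + 4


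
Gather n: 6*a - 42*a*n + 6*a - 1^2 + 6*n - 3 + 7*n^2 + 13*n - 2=12*a + 7*n^2 + n*(19 - 42*a) - 6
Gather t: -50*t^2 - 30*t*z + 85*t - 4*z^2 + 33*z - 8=-50*t^2 + t*(85 - 30*z) - 4*z^2 + 33*z - 8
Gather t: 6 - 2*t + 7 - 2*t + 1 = 14 - 4*t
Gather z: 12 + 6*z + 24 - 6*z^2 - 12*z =-6*z^2 - 6*z + 36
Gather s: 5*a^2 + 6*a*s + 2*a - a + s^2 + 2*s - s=5*a^2 + a + s^2 + s*(6*a + 1)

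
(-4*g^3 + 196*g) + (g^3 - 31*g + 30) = -3*g^3 + 165*g + 30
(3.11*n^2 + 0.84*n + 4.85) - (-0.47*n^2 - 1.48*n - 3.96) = 3.58*n^2 + 2.32*n + 8.81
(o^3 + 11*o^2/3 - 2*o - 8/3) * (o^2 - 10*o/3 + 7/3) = o^5 + o^4/3 - 107*o^3/9 + 113*o^2/9 + 38*o/9 - 56/9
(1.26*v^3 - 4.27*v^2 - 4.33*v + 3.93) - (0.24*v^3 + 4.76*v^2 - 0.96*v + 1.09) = 1.02*v^3 - 9.03*v^2 - 3.37*v + 2.84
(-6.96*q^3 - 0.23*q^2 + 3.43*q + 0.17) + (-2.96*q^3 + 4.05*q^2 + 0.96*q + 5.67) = -9.92*q^3 + 3.82*q^2 + 4.39*q + 5.84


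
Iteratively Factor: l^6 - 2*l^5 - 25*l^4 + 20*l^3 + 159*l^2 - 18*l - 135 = (l + 1)*(l^5 - 3*l^4 - 22*l^3 + 42*l^2 + 117*l - 135) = (l + 1)*(l + 3)*(l^4 - 6*l^3 - 4*l^2 + 54*l - 45) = (l - 5)*(l + 1)*(l + 3)*(l^3 - l^2 - 9*l + 9) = (l - 5)*(l + 1)*(l + 3)^2*(l^2 - 4*l + 3) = (l - 5)*(l - 1)*(l + 1)*(l + 3)^2*(l - 3)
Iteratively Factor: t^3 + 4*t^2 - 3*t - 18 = (t + 3)*(t^2 + t - 6) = (t + 3)^2*(t - 2)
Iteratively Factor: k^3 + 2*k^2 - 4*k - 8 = (k + 2)*(k^2 - 4) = (k + 2)^2*(k - 2)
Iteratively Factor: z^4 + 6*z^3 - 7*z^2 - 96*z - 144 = (z - 4)*(z^3 + 10*z^2 + 33*z + 36) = (z - 4)*(z + 3)*(z^2 + 7*z + 12) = (z - 4)*(z + 3)^2*(z + 4)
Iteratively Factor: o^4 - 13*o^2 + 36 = (o + 3)*(o^3 - 3*o^2 - 4*o + 12) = (o - 2)*(o + 3)*(o^2 - o - 6) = (o - 2)*(o + 2)*(o + 3)*(o - 3)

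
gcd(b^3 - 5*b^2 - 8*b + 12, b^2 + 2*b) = b + 2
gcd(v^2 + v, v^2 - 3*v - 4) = v + 1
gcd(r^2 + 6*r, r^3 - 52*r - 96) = r + 6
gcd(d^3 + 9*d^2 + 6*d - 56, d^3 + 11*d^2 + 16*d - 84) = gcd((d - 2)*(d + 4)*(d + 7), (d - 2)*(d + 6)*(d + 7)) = d^2 + 5*d - 14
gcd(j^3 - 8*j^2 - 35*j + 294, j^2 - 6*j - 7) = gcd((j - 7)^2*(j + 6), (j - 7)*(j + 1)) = j - 7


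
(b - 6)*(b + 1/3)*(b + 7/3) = b^3 - 10*b^2/3 - 137*b/9 - 14/3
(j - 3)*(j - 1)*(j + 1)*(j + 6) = j^4 + 3*j^3 - 19*j^2 - 3*j + 18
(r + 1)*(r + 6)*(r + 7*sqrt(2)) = r^3 + 7*r^2 + 7*sqrt(2)*r^2 + 6*r + 49*sqrt(2)*r + 42*sqrt(2)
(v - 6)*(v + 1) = v^2 - 5*v - 6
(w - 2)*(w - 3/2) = w^2 - 7*w/2 + 3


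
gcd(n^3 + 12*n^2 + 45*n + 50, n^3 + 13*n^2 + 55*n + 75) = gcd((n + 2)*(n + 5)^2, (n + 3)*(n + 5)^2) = n^2 + 10*n + 25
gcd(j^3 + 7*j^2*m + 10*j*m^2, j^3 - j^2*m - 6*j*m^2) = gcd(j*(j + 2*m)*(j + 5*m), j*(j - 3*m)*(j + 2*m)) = j^2 + 2*j*m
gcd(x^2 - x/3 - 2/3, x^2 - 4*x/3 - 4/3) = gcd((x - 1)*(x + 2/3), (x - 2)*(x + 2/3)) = x + 2/3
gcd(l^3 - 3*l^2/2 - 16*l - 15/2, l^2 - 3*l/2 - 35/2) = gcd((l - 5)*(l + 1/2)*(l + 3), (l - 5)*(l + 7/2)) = l - 5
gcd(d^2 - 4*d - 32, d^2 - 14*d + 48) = d - 8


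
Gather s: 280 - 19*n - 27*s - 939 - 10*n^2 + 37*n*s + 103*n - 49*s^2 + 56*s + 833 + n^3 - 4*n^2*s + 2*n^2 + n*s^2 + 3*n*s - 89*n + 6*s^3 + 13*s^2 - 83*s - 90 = n^3 - 8*n^2 - 5*n + 6*s^3 + s^2*(n - 36) + s*(-4*n^2 + 40*n - 54) + 84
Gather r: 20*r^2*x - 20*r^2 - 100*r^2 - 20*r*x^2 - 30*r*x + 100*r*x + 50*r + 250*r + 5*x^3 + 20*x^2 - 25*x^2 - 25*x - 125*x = r^2*(20*x - 120) + r*(-20*x^2 + 70*x + 300) + 5*x^3 - 5*x^2 - 150*x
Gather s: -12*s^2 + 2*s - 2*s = -12*s^2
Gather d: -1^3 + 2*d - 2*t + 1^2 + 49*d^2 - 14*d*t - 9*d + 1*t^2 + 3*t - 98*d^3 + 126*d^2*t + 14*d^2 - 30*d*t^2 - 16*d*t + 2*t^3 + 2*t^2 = -98*d^3 + d^2*(126*t + 63) + d*(-30*t^2 - 30*t - 7) + 2*t^3 + 3*t^2 + t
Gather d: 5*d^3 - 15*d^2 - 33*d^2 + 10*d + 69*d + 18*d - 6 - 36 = 5*d^3 - 48*d^2 + 97*d - 42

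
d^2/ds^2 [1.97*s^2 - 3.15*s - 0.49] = 3.94000000000000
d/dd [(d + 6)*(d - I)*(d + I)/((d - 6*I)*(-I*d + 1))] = (I*d^2 + 12*d + 30 - 6*I)/(d^2 - 12*I*d - 36)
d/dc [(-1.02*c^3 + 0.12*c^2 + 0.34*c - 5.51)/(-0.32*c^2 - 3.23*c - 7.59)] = (0.3264*c^4 + 6.5892*c^3 + 22.9466*c^2 - 5.348*c - 20.3779)/(0.1024*c^4 + 2.0672*c^3 + 15.2905*c^2 + 49.0314*c + 57.6081)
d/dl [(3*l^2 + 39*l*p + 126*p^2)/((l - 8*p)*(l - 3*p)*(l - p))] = 3*(-l^4 - 26*l^3*p + 65*l^2*p^2 + 960*l*p^3 - 1782*p^4)/(l^6 - 24*l^5*p + 214*l^4*p^2 - 888*l^3*p^3 + 1801*l^2*p^4 - 1680*l*p^5 + 576*p^6)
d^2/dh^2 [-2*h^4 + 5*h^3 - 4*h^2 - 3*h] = -24*h^2 + 30*h - 8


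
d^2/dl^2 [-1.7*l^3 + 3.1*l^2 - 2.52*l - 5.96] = 6.2 - 10.2*l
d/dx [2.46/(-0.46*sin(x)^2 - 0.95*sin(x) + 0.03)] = (2.2632*sin(x) + 2.337)*cos(x)/(0.46*sin(x)^2 + 0.95*sin(x) - 0.03)^2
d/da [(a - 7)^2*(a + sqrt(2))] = (a - 7)*(3*a - 7 + 2*sqrt(2))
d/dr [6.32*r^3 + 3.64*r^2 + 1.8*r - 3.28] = 18.96*r^2 + 7.28*r + 1.8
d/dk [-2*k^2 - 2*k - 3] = -4*k - 2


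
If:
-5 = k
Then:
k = -5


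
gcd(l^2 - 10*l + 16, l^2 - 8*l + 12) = l - 2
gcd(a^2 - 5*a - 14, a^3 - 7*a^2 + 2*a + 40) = a + 2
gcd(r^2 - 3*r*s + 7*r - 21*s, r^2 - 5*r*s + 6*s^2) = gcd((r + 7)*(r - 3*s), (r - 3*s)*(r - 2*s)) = r - 3*s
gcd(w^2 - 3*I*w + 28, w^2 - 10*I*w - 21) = w - 7*I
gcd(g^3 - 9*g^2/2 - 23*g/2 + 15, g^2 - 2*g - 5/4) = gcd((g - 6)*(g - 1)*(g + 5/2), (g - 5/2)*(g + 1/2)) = 1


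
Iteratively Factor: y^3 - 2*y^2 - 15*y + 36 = (y - 3)*(y^2 + y - 12) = (y - 3)*(y + 4)*(y - 3)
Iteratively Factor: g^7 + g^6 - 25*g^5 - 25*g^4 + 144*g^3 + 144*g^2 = (g + 4)*(g^6 - 3*g^5 - 13*g^4 + 27*g^3 + 36*g^2) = g*(g + 4)*(g^5 - 3*g^4 - 13*g^3 + 27*g^2 + 36*g) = g*(g - 3)*(g + 4)*(g^4 - 13*g^2 - 12*g) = g*(g - 4)*(g - 3)*(g + 4)*(g^3 + 4*g^2 + 3*g) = g*(g - 4)*(g - 3)*(g + 3)*(g + 4)*(g^2 + g) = g*(g - 4)*(g - 3)*(g + 1)*(g + 3)*(g + 4)*(g)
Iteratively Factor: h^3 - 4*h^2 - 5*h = (h + 1)*(h^2 - 5*h) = h*(h + 1)*(h - 5)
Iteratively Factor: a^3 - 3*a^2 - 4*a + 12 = (a - 2)*(a^2 - a - 6) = (a - 2)*(a + 2)*(a - 3)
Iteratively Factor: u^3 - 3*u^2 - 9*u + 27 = (u - 3)*(u^2 - 9) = (u - 3)^2*(u + 3)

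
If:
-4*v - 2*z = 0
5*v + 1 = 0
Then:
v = -1/5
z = 2/5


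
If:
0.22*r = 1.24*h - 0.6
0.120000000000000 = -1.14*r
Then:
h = 0.47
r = -0.11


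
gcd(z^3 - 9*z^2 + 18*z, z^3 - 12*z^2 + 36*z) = z^2 - 6*z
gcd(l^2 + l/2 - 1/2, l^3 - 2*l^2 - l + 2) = l + 1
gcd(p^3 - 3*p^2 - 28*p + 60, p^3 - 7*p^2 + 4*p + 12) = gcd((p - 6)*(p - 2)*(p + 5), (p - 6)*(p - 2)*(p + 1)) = p^2 - 8*p + 12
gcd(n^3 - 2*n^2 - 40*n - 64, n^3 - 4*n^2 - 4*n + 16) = n + 2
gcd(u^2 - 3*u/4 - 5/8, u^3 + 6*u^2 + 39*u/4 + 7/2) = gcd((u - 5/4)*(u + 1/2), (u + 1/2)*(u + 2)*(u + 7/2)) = u + 1/2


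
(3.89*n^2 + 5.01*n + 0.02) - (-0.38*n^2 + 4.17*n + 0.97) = 4.27*n^2 + 0.84*n - 0.95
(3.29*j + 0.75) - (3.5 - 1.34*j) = 4.63*j - 2.75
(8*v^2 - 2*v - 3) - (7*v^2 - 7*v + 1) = v^2 + 5*v - 4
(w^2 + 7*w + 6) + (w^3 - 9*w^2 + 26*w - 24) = w^3 - 8*w^2 + 33*w - 18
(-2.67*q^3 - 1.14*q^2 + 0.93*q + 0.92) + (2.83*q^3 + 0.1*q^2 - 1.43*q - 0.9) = 0.16*q^3 - 1.04*q^2 - 0.5*q + 0.02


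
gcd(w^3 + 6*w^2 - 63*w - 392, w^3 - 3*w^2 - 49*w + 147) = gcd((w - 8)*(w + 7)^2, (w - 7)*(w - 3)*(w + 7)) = w + 7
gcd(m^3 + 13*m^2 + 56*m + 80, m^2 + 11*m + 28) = m + 4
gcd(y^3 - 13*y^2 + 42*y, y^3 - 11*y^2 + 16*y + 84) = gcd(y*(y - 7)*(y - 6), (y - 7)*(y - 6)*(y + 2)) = y^2 - 13*y + 42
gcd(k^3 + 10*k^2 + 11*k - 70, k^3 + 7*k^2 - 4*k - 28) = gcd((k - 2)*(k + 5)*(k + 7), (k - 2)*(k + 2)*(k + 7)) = k^2 + 5*k - 14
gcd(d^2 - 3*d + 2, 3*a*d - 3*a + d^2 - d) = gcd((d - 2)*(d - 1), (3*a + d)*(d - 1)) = d - 1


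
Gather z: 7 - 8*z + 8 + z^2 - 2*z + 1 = z^2 - 10*z + 16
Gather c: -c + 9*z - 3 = -c + 9*z - 3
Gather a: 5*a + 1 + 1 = 5*a + 2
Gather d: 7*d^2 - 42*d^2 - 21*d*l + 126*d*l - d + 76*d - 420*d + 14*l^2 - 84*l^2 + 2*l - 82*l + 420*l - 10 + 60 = -35*d^2 + d*(105*l - 345) - 70*l^2 + 340*l + 50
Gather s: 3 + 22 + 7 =32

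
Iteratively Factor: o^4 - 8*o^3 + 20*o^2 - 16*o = (o - 4)*(o^3 - 4*o^2 + 4*o) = (o - 4)*(o - 2)*(o^2 - 2*o) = o*(o - 4)*(o - 2)*(o - 2)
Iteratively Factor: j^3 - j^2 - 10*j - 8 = (j + 2)*(j^2 - 3*j - 4) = (j + 1)*(j + 2)*(j - 4)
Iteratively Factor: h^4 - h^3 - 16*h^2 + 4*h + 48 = (h - 4)*(h^3 + 3*h^2 - 4*h - 12) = (h - 4)*(h + 2)*(h^2 + h - 6) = (h - 4)*(h - 2)*(h + 2)*(h + 3)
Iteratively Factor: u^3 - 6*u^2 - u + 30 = (u + 2)*(u^2 - 8*u + 15) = (u - 3)*(u + 2)*(u - 5)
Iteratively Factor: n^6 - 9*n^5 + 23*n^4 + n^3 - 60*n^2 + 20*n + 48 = (n + 1)*(n^5 - 10*n^4 + 33*n^3 - 32*n^2 - 28*n + 48) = (n - 2)*(n + 1)*(n^4 - 8*n^3 + 17*n^2 + 2*n - 24) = (n - 2)*(n + 1)^2*(n^3 - 9*n^2 + 26*n - 24) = (n - 2)^2*(n + 1)^2*(n^2 - 7*n + 12) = (n - 3)*(n - 2)^2*(n + 1)^2*(n - 4)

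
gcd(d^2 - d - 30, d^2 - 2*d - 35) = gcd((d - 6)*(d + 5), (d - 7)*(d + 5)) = d + 5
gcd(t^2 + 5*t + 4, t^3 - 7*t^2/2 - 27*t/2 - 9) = t + 1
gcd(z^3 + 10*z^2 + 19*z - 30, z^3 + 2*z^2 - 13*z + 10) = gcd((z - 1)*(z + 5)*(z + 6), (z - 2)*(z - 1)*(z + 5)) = z^2 + 4*z - 5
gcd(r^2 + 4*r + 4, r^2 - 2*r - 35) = 1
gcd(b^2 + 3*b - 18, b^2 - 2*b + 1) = 1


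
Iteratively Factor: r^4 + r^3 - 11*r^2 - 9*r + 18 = (r - 3)*(r^3 + 4*r^2 + r - 6) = (r - 3)*(r + 2)*(r^2 + 2*r - 3) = (r - 3)*(r - 1)*(r + 2)*(r + 3)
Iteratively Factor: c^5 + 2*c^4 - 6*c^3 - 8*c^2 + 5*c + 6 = (c + 1)*(c^4 + c^3 - 7*c^2 - c + 6) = (c + 1)^2*(c^3 - 7*c + 6) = (c - 1)*(c + 1)^2*(c^2 + c - 6) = (c - 2)*(c - 1)*(c + 1)^2*(c + 3)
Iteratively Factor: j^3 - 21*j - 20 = (j + 4)*(j^2 - 4*j - 5) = (j - 5)*(j + 4)*(j + 1)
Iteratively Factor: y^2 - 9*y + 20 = (y - 4)*(y - 5)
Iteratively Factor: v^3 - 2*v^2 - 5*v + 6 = (v - 1)*(v^2 - v - 6) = (v - 3)*(v - 1)*(v + 2)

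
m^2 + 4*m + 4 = (m + 2)^2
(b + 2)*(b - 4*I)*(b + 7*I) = b^3 + 2*b^2 + 3*I*b^2 + 28*b + 6*I*b + 56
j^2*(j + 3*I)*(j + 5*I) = j^4 + 8*I*j^3 - 15*j^2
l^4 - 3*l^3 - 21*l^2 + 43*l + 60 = (l - 5)*(l - 3)*(l + 1)*(l + 4)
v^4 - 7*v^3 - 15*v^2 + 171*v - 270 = (v - 6)*(v - 3)^2*(v + 5)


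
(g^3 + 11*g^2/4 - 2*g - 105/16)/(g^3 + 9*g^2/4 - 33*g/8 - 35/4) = (g - 3/2)/(g - 2)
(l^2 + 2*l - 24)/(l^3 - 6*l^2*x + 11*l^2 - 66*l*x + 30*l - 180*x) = (4 - l)/(-l^2 + 6*l*x - 5*l + 30*x)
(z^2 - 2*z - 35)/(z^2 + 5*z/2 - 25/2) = 2*(z - 7)/(2*z - 5)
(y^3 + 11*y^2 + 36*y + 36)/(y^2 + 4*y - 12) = (y^2 + 5*y + 6)/(y - 2)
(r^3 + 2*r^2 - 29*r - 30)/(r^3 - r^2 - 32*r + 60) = (r + 1)/(r - 2)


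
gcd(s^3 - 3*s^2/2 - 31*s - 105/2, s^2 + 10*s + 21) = s + 3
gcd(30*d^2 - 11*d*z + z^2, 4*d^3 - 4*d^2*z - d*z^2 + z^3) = 1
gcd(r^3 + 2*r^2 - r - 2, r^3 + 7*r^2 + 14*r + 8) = r^2 + 3*r + 2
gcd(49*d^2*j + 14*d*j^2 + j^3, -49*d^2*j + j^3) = 7*d*j + j^2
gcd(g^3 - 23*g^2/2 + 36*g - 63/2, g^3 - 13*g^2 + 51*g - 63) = g^2 - 10*g + 21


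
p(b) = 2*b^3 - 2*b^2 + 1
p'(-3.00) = 66.00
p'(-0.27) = 1.52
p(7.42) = 707.92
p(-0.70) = -0.67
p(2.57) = 21.74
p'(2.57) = 29.35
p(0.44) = 0.78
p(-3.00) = -71.00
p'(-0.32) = 1.89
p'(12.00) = 816.00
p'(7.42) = 300.66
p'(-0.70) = 5.74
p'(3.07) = 44.27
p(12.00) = 3169.00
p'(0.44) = -0.60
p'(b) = 6*b^2 - 4*b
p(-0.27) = 0.81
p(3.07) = 40.02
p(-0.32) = 0.73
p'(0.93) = 1.47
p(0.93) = 0.88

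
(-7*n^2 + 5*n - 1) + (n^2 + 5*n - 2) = -6*n^2 + 10*n - 3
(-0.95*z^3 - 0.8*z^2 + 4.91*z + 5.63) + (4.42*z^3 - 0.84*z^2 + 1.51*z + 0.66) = 3.47*z^3 - 1.64*z^2 + 6.42*z + 6.29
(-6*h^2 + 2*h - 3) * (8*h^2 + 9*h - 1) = -48*h^4 - 38*h^3 - 29*h + 3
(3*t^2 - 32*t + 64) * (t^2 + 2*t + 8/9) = 3*t^4 - 26*t^3 + 8*t^2/3 + 896*t/9 + 512/9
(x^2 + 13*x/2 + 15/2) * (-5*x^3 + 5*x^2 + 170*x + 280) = -5*x^5 - 55*x^4/2 + 165*x^3 + 2845*x^2/2 + 3095*x + 2100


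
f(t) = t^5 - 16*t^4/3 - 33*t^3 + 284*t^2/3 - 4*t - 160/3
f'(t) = 5*t^4 - 64*t^3/3 - 99*t^2 + 568*t/3 - 4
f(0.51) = -35.45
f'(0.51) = 64.32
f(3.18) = -390.14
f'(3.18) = -577.77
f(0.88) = -8.70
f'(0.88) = 74.41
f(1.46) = 22.32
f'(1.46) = 17.72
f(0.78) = -16.20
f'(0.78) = 75.18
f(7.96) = -185.51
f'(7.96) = 4544.11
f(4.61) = -1619.68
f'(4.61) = -1066.95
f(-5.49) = -1549.82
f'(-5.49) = 4044.83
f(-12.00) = -288773.33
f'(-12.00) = 124012.00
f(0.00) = -53.33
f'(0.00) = -4.00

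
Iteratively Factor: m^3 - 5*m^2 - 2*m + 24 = (m - 3)*(m^2 - 2*m - 8) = (m - 3)*(m + 2)*(m - 4)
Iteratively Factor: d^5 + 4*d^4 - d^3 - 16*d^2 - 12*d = (d + 2)*(d^4 + 2*d^3 - 5*d^2 - 6*d) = (d + 2)*(d + 3)*(d^3 - d^2 - 2*d) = d*(d + 2)*(d + 3)*(d^2 - d - 2) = d*(d - 2)*(d + 2)*(d + 3)*(d + 1)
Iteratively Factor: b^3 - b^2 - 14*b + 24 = (b - 3)*(b^2 + 2*b - 8) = (b - 3)*(b + 4)*(b - 2)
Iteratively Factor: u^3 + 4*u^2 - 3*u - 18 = (u + 3)*(u^2 + u - 6) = (u + 3)^2*(u - 2)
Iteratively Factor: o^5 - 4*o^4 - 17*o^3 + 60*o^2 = (o)*(o^4 - 4*o^3 - 17*o^2 + 60*o) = o^2*(o^3 - 4*o^2 - 17*o + 60) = o^2*(o - 5)*(o^2 + o - 12) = o^2*(o - 5)*(o - 3)*(o + 4)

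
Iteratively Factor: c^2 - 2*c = (c)*(c - 2)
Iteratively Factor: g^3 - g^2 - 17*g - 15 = (g - 5)*(g^2 + 4*g + 3) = (g - 5)*(g + 3)*(g + 1)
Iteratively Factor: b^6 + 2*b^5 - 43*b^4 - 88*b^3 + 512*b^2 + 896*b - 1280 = (b + 4)*(b^5 - 2*b^4 - 35*b^3 + 52*b^2 + 304*b - 320) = (b + 4)^2*(b^4 - 6*b^3 - 11*b^2 + 96*b - 80) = (b - 4)*(b + 4)^2*(b^3 - 2*b^2 - 19*b + 20) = (b - 4)*(b + 4)^3*(b^2 - 6*b + 5) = (b - 5)*(b - 4)*(b + 4)^3*(b - 1)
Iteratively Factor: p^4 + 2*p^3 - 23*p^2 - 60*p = (p + 3)*(p^3 - p^2 - 20*p) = (p - 5)*(p + 3)*(p^2 + 4*p) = (p - 5)*(p + 3)*(p + 4)*(p)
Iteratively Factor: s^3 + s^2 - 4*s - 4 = (s - 2)*(s^2 + 3*s + 2) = (s - 2)*(s + 2)*(s + 1)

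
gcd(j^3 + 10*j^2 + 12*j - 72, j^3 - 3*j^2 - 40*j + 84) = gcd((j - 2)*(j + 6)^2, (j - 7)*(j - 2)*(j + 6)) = j^2 + 4*j - 12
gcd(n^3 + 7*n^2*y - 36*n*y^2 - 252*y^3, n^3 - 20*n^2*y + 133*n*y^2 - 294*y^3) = -n + 6*y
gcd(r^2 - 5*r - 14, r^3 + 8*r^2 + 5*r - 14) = r + 2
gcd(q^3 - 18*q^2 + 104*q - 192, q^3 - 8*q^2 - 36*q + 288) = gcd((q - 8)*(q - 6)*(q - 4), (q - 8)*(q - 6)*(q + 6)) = q^2 - 14*q + 48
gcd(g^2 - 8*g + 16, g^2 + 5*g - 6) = 1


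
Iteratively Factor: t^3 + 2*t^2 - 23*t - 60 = (t + 4)*(t^2 - 2*t - 15) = (t + 3)*(t + 4)*(t - 5)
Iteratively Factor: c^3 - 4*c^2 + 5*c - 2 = (c - 1)*(c^2 - 3*c + 2) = (c - 2)*(c - 1)*(c - 1)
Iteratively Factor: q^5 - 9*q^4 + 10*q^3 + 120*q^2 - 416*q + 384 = (q - 2)*(q^4 - 7*q^3 - 4*q^2 + 112*q - 192) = (q - 4)*(q - 2)*(q^3 - 3*q^2 - 16*q + 48) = (q - 4)^2*(q - 2)*(q^2 + q - 12) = (q - 4)^2*(q - 2)*(q + 4)*(q - 3)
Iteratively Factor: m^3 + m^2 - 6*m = (m - 2)*(m^2 + 3*m) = (m - 2)*(m + 3)*(m)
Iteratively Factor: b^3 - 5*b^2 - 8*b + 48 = (b - 4)*(b^2 - b - 12) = (b - 4)^2*(b + 3)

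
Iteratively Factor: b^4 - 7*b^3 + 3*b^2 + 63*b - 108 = (b + 3)*(b^3 - 10*b^2 + 33*b - 36) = (b - 3)*(b + 3)*(b^2 - 7*b + 12) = (b - 3)^2*(b + 3)*(b - 4)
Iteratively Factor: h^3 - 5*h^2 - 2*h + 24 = (h + 2)*(h^2 - 7*h + 12) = (h - 3)*(h + 2)*(h - 4)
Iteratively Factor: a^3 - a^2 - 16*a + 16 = (a - 4)*(a^2 + 3*a - 4) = (a - 4)*(a - 1)*(a + 4)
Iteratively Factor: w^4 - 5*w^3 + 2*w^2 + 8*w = (w)*(w^3 - 5*w^2 + 2*w + 8) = w*(w - 4)*(w^2 - w - 2) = w*(w - 4)*(w - 2)*(w + 1)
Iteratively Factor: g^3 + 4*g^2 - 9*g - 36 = (g - 3)*(g^2 + 7*g + 12) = (g - 3)*(g + 4)*(g + 3)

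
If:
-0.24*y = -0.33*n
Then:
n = 0.727272727272727*y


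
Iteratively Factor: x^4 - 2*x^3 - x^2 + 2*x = (x - 2)*(x^3 - x) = (x - 2)*(x - 1)*(x^2 + x) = (x - 2)*(x - 1)*(x + 1)*(x)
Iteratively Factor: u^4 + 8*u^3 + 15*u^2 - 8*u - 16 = (u - 1)*(u^3 + 9*u^2 + 24*u + 16) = (u - 1)*(u + 4)*(u^2 + 5*u + 4) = (u - 1)*(u + 4)^2*(u + 1)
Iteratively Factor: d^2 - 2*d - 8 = (d - 4)*(d + 2)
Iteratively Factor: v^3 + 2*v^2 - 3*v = (v)*(v^2 + 2*v - 3) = v*(v + 3)*(v - 1)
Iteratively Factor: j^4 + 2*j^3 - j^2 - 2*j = (j)*(j^3 + 2*j^2 - j - 2) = j*(j - 1)*(j^2 + 3*j + 2) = j*(j - 1)*(j + 1)*(j + 2)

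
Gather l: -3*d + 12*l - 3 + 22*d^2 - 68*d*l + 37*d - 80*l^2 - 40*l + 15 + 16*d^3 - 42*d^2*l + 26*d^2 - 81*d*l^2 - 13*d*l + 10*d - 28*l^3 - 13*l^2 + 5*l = 16*d^3 + 48*d^2 + 44*d - 28*l^3 + l^2*(-81*d - 93) + l*(-42*d^2 - 81*d - 23) + 12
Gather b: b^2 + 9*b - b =b^2 + 8*b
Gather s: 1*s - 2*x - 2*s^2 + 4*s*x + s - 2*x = -2*s^2 + s*(4*x + 2) - 4*x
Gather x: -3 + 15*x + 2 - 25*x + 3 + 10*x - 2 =0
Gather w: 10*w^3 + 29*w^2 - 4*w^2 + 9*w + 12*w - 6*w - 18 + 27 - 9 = 10*w^3 + 25*w^2 + 15*w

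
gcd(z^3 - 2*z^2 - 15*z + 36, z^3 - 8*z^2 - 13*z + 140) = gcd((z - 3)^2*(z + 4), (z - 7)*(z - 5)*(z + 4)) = z + 4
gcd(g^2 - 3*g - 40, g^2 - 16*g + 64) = g - 8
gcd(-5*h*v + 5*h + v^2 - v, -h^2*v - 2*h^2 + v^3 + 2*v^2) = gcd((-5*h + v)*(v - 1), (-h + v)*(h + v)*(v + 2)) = 1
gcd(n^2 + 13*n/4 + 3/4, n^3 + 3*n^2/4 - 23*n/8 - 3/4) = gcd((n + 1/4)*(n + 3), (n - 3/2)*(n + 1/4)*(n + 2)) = n + 1/4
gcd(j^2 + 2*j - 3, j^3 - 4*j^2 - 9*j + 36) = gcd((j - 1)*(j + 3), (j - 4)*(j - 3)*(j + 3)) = j + 3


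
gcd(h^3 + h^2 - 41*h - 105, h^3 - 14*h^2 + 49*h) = h - 7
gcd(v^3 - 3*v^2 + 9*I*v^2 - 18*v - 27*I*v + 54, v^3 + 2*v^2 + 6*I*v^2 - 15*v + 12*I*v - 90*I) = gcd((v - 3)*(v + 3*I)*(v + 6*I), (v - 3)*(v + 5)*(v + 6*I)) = v^2 + v*(-3 + 6*I) - 18*I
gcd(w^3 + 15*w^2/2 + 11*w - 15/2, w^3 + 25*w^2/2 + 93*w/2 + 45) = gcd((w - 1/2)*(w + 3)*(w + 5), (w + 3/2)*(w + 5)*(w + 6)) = w + 5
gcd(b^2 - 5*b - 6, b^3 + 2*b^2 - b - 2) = b + 1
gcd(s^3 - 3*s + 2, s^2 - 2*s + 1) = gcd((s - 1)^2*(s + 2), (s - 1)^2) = s^2 - 2*s + 1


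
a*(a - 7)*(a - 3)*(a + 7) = a^4 - 3*a^3 - 49*a^2 + 147*a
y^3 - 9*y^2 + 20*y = y*(y - 5)*(y - 4)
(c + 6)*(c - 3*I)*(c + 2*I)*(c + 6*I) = c^4 + 6*c^3 + 5*I*c^3 + 12*c^2 + 30*I*c^2 + 72*c + 36*I*c + 216*I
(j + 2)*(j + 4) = j^2 + 6*j + 8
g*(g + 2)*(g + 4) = g^3 + 6*g^2 + 8*g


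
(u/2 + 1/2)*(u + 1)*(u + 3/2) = u^3/2 + 7*u^2/4 + 2*u + 3/4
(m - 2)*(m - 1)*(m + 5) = m^3 + 2*m^2 - 13*m + 10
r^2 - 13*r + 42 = (r - 7)*(r - 6)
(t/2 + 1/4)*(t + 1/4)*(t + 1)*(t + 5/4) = t^4/2 + 3*t^3/2 + 49*t^2/32 + 39*t/64 + 5/64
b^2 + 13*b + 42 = (b + 6)*(b + 7)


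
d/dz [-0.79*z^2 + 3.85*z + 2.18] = 3.85 - 1.58*z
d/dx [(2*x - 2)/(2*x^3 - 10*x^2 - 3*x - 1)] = 8*(-x^3 + 4*x^2 - 5*x - 1)/(4*x^6 - 40*x^5 + 88*x^4 + 56*x^3 + 29*x^2 + 6*x + 1)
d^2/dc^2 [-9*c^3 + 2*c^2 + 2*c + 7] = 4 - 54*c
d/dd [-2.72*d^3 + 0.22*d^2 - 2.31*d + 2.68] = -8.16*d^2 + 0.44*d - 2.31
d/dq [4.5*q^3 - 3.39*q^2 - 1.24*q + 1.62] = 13.5*q^2 - 6.78*q - 1.24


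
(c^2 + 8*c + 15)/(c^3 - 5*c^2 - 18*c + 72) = (c^2 + 8*c + 15)/(c^3 - 5*c^2 - 18*c + 72)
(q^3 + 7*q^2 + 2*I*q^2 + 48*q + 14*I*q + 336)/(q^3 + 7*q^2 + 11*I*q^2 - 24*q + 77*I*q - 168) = (q - 6*I)/(q + 3*I)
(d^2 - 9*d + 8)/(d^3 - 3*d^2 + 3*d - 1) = (d - 8)/(d^2 - 2*d + 1)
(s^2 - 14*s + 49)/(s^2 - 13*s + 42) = (s - 7)/(s - 6)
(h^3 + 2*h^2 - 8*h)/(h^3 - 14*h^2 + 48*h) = (h^2 + 2*h - 8)/(h^2 - 14*h + 48)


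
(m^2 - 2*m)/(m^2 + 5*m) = (m - 2)/(m + 5)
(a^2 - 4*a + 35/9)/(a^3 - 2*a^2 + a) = (a^2 - 4*a + 35/9)/(a*(a^2 - 2*a + 1))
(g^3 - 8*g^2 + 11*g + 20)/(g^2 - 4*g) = g - 4 - 5/g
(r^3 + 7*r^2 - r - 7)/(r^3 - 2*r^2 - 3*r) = (r^2 + 6*r - 7)/(r*(r - 3))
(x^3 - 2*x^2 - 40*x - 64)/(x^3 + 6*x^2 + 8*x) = (x - 8)/x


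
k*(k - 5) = k^2 - 5*k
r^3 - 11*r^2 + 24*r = r*(r - 8)*(r - 3)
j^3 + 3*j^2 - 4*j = j*(j - 1)*(j + 4)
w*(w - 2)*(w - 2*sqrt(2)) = w^3 - 2*sqrt(2)*w^2 - 2*w^2 + 4*sqrt(2)*w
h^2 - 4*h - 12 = (h - 6)*(h + 2)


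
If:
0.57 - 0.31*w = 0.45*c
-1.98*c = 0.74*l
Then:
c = 1.26666666666667 - 0.688888888888889*w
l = 1.84324324324324*w - 3.38918918918919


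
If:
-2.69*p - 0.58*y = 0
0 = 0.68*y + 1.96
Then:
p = 0.62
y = -2.88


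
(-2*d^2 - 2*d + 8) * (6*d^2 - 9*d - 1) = -12*d^4 + 6*d^3 + 68*d^2 - 70*d - 8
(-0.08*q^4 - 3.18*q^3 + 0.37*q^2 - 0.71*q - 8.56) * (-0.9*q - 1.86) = 0.072*q^5 + 3.0108*q^4 + 5.5818*q^3 - 0.0492*q^2 + 9.0246*q + 15.9216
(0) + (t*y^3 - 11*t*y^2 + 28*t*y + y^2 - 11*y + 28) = t*y^3 - 11*t*y^2 + 28*t*y + y^2 - 11*y + 28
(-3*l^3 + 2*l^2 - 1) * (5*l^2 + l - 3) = -15*l^5 + 7*l^4 + 11*l^3 - 11*l^2 - l + 3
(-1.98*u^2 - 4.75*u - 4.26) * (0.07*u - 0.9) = -0.1386*u^3 + 1.4495*u^2 + 3.9768*u + 3.834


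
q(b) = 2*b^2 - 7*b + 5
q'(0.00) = -7.00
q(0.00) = 5.00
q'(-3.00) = -19.00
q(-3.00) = 44.00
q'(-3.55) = -21.20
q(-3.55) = 55.06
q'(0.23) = -6.08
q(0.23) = 3.50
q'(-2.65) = -17.60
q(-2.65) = 37.60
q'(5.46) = 14.84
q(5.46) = 26.40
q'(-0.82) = -10.28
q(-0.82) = 12.08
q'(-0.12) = -7.48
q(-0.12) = 5.87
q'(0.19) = -6.24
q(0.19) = 3.74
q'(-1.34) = -12.36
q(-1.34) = 17.97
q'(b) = 4*b - 7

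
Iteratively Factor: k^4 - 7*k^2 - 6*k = (k - 3)*(k^3 + 3*k^2 + 2*k) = (k - 3)*(k + 2)*(k^2 + k) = k*(k - 3)*(k + 2)*(k + 1)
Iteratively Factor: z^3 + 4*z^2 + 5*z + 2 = (z + 1)*(z^2 + 3*z + 2) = (z + 1)*(z + 2)*(z + 1)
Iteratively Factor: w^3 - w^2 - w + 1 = (w + 1)*(w^2 - 2*w + 1) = (w - 1)*(w + 1)*(w - 1)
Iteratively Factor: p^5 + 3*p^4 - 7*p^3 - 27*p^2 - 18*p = (p - 3)*(p^4 + 6*p^3 + 11*p^2 + 6*p) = (p - 3)*(p + 2)*(p^3 + 4*p^2 + 3*p) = (p - 3)*(p + 1)*(p + 2)*(p^2 + 3*p) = p*(p - 3)*(p + 1)*(p + 2)*(p + 3)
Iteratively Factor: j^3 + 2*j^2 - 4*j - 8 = (j - 2)*(j^2 + 4*j + 4) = (j - 2)*(j + 2)*(j + 2)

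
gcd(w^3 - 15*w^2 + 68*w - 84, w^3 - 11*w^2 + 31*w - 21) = w - 7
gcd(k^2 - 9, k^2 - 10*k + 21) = k - 3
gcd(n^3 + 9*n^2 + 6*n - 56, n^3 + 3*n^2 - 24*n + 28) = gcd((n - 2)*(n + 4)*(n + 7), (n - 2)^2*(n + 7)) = n^2 + 5*n - 14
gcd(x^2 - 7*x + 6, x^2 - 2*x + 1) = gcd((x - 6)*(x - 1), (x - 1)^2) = x - 1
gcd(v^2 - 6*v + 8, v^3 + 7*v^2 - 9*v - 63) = 1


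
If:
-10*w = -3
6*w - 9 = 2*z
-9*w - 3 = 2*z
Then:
No Solution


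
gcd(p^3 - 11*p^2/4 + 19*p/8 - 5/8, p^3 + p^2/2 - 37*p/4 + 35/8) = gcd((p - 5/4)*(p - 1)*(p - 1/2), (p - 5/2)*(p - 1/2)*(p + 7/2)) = p - 1/2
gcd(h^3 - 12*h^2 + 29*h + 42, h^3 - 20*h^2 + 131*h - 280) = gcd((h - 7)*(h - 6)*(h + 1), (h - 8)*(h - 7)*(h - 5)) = h - 7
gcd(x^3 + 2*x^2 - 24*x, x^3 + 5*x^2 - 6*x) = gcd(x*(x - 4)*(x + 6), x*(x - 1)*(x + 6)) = x^2 + 6*x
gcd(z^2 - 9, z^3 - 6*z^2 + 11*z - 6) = z - 3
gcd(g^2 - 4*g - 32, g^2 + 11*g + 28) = g + 4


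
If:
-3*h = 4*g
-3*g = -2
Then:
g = 2/3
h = -8/9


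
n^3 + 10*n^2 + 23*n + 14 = (n + 1)*(n + 2)*(n + 7)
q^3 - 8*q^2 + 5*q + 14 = (q - 7)*(q - 2)*(q + 1)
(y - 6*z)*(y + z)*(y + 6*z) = y^3 + y^2*z - 36*y*z^2 - 36*z^3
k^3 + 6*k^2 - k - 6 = (k - 1)*(k + 1)*(k + 6)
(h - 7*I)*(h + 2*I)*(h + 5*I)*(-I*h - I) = -I*h^4 - I*h^3 - 39*I*h^2 + 70*h - 39*I*h + 70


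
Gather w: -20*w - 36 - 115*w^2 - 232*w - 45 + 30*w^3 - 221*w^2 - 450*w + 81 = 30*w^3 - 336*w^2 - 702*w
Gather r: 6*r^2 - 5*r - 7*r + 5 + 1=6*r^2 - 12*r + 6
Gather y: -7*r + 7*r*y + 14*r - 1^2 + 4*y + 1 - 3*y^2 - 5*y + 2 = 7*r - 3*y^2 + y*(7*r - 1) + 2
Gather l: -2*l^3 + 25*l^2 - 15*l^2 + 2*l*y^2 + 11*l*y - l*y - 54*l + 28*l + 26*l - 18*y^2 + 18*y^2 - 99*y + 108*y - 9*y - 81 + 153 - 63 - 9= -2*l^3 + 10*l^2 + l*(2*y^2 + 10*y)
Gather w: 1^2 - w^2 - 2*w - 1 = -w^2 - 2*w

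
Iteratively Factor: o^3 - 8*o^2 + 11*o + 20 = (o + 1)*(o^2 - 9*o + 20) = (o - 5)*(o + 1)*(o - 4)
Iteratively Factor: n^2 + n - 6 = (n + 3)*(n - 2)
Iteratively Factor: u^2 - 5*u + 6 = (u - 2)*(u - 3)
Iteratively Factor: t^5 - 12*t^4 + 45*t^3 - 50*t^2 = (t - 5)*(t^4 - 7*t^3 + 10*t^2) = (t - 5)^2*(t^3 - 2*t^2) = t*(t - 5)^2*(t^2 - 2*t) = t^2*(t - 5)^2*(t - 2)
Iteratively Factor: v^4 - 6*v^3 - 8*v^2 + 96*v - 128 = (v - 4)*(v^3 - 2*v^2 - 16*v + 32) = (v - 4)^2*(v^2 + 2*v - 8) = (v - 4)^2*(v + 4)*(v - 2)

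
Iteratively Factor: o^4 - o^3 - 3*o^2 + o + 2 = (o + 1)*(o^3 - 2*o^2 - o + 2) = (o - 1)*(o + 1)*(o^2 - o - 2) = (o - 1)*(o + 1)^2*(o - 2)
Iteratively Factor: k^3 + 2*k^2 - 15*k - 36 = (k + 3)*(k^2 - k - 12) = (k + 3)^2*(k - 4)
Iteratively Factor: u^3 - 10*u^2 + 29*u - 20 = (u - 4)*(u^2 - 6*u + 5) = (u - 4)*(u - 1)*(u - 5)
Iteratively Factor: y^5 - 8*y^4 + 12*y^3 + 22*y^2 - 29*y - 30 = (y - 5)*(y^4 - 3*y^3 - 3*y^2 + 7*y + 6) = (y - 5)*(y + 1)*(y^3 - 4*y^2 + y + 6) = (y - 5)*(y - 3)*(y + 1)*(y^2 - y - 2) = (y - 5)*(y - 3)*(y - 2)*(y + 1)*(y + 1)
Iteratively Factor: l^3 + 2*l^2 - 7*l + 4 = (l - 1)*(l^2 + 3*l - 4) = (l - 1)^2*(l + 4)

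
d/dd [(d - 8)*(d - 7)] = 2*d - 15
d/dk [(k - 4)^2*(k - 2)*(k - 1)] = 4*k^3 - 33*k^2 + 84*k - 64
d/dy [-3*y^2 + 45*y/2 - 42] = 45/2 - 6*y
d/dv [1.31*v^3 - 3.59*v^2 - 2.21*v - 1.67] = 3.93*v^2 - 7.18*v - 2.21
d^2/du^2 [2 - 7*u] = 0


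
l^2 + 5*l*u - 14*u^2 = (l - 2*u)*(l + 7*u)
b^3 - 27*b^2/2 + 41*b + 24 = (b - 8)*(b - 6)*(b + 1/2)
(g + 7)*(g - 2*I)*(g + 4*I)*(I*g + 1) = I*g^4 - g^3 + 7*I*g^3 - 7*g^2 + 10*I*g^2 + 8*g + 70*I*g + 56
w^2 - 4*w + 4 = (w - 2)^2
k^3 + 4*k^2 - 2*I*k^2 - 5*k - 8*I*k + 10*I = (k - 1)*(k + 5)*(k - 2*I)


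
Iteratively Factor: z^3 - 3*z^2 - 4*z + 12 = (z + 2)*(z^2 - 5*z + 6) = (z - 2)*(z + 2)*(z - 3)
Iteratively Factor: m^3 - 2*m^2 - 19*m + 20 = (m + 4)*(m^2 - 6*m + 5) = (m - 5)*(m + 4)*(m - 1)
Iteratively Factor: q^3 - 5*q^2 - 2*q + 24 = (q - 4)*(q^2 - q - 6) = (q - 4)*(q - 3)*(q + 2)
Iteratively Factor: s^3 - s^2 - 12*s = (s - 4)*(s^2 + 3*s) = (s - 4)*(s + 3)*(s)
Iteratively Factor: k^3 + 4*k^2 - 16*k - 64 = (k + 4)*(k^2 - 16) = (k + 4)^2*(k - 4)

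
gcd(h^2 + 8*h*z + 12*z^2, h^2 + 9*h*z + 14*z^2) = h + 2*z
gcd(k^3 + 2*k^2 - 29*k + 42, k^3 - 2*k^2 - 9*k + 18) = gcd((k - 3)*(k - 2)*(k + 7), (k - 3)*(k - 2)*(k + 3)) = k^2 - 5*k + 6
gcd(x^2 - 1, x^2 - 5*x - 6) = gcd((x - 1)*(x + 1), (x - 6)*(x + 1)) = x + 1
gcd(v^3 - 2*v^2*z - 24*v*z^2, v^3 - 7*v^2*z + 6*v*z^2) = -v^2 + 6*v*z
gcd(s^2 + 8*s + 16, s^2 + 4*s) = s + 4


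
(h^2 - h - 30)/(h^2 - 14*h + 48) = (h + 5)/(h - 8)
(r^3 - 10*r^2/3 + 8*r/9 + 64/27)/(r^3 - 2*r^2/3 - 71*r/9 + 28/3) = (9*r^2 - 18*r - 16)/(3*(3*r^2 + 2*r - 21))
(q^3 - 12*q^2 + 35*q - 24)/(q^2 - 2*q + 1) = (q^2 - 11*q + 24)/(q - 1)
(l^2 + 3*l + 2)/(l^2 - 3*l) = (l^2 + 3*l + 2)/(l*(l - 3))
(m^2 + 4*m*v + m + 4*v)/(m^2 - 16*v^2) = (-m - 1)/(-m + 4*v)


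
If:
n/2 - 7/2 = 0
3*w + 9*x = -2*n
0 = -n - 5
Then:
No Solution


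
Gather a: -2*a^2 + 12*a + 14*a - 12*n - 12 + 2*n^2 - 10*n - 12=-2*a^2 + 26*a + 2*n^2 - 22*n - 24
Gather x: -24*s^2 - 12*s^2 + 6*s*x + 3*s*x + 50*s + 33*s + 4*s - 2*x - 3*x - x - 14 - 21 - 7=-36*s^2 + 87*s + x*(9*s - 6) - 42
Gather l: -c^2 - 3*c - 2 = -c^2 - 3*c - 2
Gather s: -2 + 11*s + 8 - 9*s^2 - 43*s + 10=-9*s^2 - 32*s + 16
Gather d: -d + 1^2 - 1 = -d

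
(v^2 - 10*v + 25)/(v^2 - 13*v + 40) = (v - 5)/(v - 8)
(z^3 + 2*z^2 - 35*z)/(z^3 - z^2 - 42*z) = (-z^2 - 2*z + 35)/(-z^2 + z + 42)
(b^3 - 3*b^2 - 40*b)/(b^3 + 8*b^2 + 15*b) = (b - 8)/(b + 3)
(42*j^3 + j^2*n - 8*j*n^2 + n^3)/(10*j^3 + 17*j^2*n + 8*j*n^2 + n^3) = (21*j^2 - 10*j*n + n^2)/(5*j^2 + 6*j*n + n^2)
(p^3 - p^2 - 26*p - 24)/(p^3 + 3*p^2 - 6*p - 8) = (p - 6)/(p - 2)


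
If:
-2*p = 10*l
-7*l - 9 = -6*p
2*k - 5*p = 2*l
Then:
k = 207/74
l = -9/37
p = 45/37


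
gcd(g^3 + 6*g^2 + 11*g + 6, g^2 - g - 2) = g + 1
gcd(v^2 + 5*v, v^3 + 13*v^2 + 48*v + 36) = 1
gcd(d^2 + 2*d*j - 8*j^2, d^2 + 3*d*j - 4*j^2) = d + 4*j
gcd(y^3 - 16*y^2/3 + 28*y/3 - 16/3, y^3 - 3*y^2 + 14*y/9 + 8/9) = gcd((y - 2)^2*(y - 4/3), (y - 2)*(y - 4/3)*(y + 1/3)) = y^2 - 10*y/3 + 8/3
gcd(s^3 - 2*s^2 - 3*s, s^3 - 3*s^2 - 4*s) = s^2 + s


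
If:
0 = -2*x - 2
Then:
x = -1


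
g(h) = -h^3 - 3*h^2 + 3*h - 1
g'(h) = -3*h^2 - 6*h + 3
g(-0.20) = -1.71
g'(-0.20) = 4.08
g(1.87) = -12.42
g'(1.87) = -18.71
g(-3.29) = -7.73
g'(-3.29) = -9.73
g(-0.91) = -5.46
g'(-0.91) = 5.98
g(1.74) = -10.13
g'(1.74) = -16.52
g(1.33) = -4.67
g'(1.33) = -10.29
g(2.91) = -42.32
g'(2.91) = -39.86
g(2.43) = -25.77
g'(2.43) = -29.29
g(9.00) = -946.00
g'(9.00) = -294.00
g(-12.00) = 1259.00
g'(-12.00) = -357.00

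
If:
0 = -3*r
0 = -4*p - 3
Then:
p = -3/4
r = 0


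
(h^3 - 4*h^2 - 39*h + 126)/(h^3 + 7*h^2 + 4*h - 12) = (h^2 - 10*h + 21)/(h^2 + h - 2)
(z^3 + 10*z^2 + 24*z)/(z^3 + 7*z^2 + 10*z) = (z^2 + 10*z + 24)/(z^2 + 7*z + 10)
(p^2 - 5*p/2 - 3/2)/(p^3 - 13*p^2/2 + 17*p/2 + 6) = 1/(p - 4)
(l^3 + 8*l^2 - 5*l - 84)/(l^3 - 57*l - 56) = (l^2 + l - 12)/(l^2 - 7*l - 8)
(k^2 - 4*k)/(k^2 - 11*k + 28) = k/(k - 7)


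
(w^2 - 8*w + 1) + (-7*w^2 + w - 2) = -6*w^2 - 7*w - 1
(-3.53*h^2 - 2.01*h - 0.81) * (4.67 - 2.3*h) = 8.119*h^3 - 11.8621*h^2 - 7.5237*h - 3.7827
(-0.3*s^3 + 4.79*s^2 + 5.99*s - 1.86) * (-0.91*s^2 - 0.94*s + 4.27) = 0.273*s^5 - 4.0769*s^4 - 11.2345*s^3 + 16.5153*s^2 + 27.3257*s - 7.9422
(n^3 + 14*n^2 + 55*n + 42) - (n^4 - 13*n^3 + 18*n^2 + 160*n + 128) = -n^4 + 14*n^3 - 4*n^2 - 105*n - 86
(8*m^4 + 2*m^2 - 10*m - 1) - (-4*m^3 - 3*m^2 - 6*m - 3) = 8*m^4 + 4*m^3 + 5*m^2 - 4*m + 2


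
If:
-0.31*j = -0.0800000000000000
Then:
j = 0.26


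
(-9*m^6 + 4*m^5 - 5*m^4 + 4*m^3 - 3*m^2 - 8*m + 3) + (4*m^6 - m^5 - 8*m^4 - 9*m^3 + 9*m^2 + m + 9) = -5*m^6 + 3*m^5 - 13*m^4 - 5*m^3 + 6*m^2 - 7*m + 12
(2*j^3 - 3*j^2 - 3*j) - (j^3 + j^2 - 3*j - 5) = j^3 - 4*j^2 + 5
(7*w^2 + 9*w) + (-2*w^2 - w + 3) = 5*w^2 + 8*w + 3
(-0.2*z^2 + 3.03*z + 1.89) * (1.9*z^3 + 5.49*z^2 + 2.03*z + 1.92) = -0.38*z^5 + 4.659*z^4 + 19.8197*z^3 + 16.143*z^2 + 9.6543*z + 3.6288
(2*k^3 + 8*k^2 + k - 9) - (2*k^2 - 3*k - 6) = 2*k^3 + 6*k^2 + 4*k - 3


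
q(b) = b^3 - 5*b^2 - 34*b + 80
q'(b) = 3*b^2 - 10*b - 34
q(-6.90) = -251.96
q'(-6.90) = 177.83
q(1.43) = 24.08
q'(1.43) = -42.17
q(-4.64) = 30.21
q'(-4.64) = 76.99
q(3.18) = -46.52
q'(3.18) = -35.46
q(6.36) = -81.23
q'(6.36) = 23.75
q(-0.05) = 81.69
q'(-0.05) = -33.49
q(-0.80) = 103.49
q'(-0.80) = -24.08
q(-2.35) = 119.31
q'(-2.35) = 6.07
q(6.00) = -88.00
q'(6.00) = 14.00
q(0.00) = 80.00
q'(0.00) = -34.00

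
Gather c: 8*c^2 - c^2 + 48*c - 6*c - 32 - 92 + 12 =7*c^2 + 42*c - 112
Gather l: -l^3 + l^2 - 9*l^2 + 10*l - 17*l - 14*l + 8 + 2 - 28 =-l^3 - 8*l^2 - 21*l - 18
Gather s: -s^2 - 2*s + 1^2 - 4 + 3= -s^2 - 2*s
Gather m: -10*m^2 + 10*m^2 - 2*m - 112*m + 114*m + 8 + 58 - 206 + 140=0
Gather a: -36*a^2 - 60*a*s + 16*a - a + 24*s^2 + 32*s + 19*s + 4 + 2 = -36*a^2 + a*(15 - 60*s) + 24*s^2 + 51*s + 6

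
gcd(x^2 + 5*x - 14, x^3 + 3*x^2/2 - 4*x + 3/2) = 1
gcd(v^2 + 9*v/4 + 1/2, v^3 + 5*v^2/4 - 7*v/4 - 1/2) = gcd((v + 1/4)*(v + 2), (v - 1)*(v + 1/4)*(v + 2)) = v^2 + 9*v/4 + 1/2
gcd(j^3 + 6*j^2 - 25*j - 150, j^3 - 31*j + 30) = j^2 + j - 30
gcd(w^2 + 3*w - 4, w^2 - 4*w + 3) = w - 1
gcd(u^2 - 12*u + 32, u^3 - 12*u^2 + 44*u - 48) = u - 4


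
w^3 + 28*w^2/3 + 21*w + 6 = (w + 1/3)*(w + 3)*(w + 6)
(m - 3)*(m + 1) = m^2 - 2*m - 3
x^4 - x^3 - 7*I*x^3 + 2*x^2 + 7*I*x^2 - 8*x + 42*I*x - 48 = (x - 3)*(x + 2)*(x - 8*I)*(x + I)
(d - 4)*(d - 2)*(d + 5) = d^3 - d^2 - 22*d + 40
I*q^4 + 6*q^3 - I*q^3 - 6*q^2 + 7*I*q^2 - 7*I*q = q*(q - 7*I)*(q + I)*(I*q - I)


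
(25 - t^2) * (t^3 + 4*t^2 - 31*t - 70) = -t^5 - 4*t^4 + 56*t^3 + 170*t^2 - 775*t - 1750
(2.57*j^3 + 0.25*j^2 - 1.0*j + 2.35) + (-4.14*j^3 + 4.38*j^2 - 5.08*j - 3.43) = -1.57*j^3 + 4.63*j^2 - 6.08*j - 1.08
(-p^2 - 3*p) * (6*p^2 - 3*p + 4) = -6*p^4 - 15*p^3 + 5*p^2 - 12*p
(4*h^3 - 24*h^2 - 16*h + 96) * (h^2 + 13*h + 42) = 4*h^5 + 28*h^4 - 160*h^3 - 1120*h^2 + 576*h + 4032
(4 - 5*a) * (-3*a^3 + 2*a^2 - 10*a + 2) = 15*a^4 - 22*a^3 + 58*a^2 - 50*a + 8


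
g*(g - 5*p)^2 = g^3 - 10*g^2*p + 25*g*p^2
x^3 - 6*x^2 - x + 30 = (x - 5)*(x - 3)*(x + 2)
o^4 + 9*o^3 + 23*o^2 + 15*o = o*(o + 1)*(o + 3)*(o + 5)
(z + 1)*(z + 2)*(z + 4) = z^3 + 7*z^2 + 14*z + 8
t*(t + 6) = t^2 + 6*t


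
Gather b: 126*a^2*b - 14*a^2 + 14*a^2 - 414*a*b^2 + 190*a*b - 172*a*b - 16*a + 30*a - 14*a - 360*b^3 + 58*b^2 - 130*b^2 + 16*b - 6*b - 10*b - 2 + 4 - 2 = -360*b^3 + b^2*(-414*a - 72) + b*(126*a^2 + 18*a)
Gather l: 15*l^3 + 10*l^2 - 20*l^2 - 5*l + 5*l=15*l^3 - 10*l^2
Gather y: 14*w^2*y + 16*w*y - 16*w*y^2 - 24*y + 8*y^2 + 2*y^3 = 2*y^3 + y^2*(8 - 16*w) + y*(14*w^2 + 16*w - 24)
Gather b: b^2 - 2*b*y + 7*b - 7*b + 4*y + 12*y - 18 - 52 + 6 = b^2 - 2*b*y + 16*y - 64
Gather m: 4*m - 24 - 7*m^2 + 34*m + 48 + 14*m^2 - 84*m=7*m^2 - 46*m + 24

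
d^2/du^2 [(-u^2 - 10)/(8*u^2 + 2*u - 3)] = 2*(16*u^3 - 1992*u^2 - 480*u - 289)/(512*u^6 + 384*u^5 - 480*u^4 - 280*u^3 + 180*u^2 + 54*u - 27)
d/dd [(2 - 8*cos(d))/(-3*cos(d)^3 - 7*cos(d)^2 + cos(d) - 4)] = 2*(24*cos(d)^3 + 19*cos(d)^2 - 14*cos(d) - 15)*sin(d)/(3*cos(d)^3 + 7*cos(d)^2 - cos(d) + 4)^2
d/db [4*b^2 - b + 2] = 8*b - 1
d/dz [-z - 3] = -1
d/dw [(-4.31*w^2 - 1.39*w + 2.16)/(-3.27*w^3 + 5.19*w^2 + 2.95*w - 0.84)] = (-14.0937*w^4 - 9.0906*w^3 + 15.6892*w^2 - 15.18*w - 5.2044)/(10.6929*w^6 - 33.9426*w^5 + 7.6431*w^4 + 36.1146*w^3 - 0.0167000000000002*w^2 - 4.956*w + 0.7056)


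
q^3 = q^3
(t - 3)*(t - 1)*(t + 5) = t^3 + t^2 - 17*t + 15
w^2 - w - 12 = (w - 4)*(w + 3)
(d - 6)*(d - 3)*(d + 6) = d^3 - 3*d^2 - 36*d + 108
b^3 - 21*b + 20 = (b - 4)*(b - 1)*(b + 5)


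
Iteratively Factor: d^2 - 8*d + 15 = (d - 5)*(d - 3)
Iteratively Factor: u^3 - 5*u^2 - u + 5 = (u + 1)*(u^2 - 6*u + 5) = (u - 5)*(u + 1)*(u - 1)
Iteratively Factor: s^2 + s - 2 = (s - 1)*(s + 2)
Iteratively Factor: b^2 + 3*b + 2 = (b + 1)*(b + 2)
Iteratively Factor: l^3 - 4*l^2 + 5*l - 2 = (l - 1)*(l^2 - 3*l + 2) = (l - 2)*(l - 1)*(l - 1)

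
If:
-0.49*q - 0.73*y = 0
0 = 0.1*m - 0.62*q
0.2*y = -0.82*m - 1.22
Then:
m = -1.53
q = -0.25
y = 0.17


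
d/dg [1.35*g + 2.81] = 1.35000000000000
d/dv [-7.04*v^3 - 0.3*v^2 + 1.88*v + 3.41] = -21.12*v^2 - 0.6*v + 1.88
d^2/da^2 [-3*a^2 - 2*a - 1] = -6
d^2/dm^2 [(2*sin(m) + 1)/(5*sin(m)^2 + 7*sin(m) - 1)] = (-50*sin(m)^5 - 30*sin(m)^4 - 65*sin(m)^3 + 67*sin(m)^2 + 261*sin(m) + 136)/(5*sin(m)^2 + 7*sin(m) - 1)^3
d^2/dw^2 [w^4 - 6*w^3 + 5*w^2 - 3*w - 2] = 12*w^2 - 36*w + 10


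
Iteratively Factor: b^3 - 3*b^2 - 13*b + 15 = (b - 1)*(b^2 - 2*b - 15) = (b - 5)*(b - 1)*(b + 3)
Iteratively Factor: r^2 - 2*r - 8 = (r - 4)*(r + 2)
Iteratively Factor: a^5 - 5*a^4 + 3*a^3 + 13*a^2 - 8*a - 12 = (a + 1)*(a^4 - 6*a^3 + 9*a^2 + 4*a - 12) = (a - 3)*(a + 1)*(a^3 - 3*a^2 + 4) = (a - 3)*(a - 2)*(a + 1)*(a^2 - a - 2) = (a - 3)*(a - 2)*(a + 1)^2*(a - 2)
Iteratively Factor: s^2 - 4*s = (s)*(s - 4)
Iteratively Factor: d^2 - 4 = (d + 2)*(d - 2)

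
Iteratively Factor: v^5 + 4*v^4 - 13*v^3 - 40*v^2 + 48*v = (v)*(v^4 + 4*v^3 - 13*v^2 - 40*v + 48) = v*(v + 4)*(v^3 - 13*v + 12) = v*(v - 3)*(v + 4)*(v^2 + 3*v - 4) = v*(v - 3)*(v - 1)*(v + 4)*(v + 4)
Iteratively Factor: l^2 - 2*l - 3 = (l - 3)*(l + 1)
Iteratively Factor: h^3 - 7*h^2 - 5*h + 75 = (h + 3)*(h^2 - 10*h + 25) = (h - 5)*(h + 3)*(h - 5)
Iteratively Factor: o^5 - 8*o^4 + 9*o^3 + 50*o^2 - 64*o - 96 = (o + 2)*(o^4 - 10*o^3 + 29*o^2 - 8*o - 48) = (o - 3)*(o + 2)*(o^3 - 7*o^2 + 8*o + 16) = (o - 3)*(o + 1)*(o + 2)*(o^2 - 8*o + 16) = (o - 4)*(o - 3)*(o + 1)*(o + 2)*(o - 4)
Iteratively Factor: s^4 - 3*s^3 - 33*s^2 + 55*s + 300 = (s + 3)*(s^3 - 6*s^2 - 15*s + 100) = (s - 5)*(s + 3)*(s^2 - s - 20) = (s - 5)*(s + 3)*(s + 4)*(s - 5)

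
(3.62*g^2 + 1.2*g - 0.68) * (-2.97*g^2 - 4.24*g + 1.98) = -10.7514*g^4 - 18.9128*g^3 + 4.0992*g^2 + 5.2592*g - 1.3464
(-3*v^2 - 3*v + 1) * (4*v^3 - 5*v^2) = -12*v^5 + 3*v^4 + 19*v^3 - 5*v^2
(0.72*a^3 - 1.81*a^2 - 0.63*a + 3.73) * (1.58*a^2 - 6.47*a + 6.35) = 1.1376*a^5 - 7.5182*a^4 + 15.2873*a^3 - 1.524*a^2 - 28.1336*a + 23.6855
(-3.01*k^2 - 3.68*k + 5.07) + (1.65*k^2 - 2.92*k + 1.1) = -1.36*k^2 - 6.6*k + 6.17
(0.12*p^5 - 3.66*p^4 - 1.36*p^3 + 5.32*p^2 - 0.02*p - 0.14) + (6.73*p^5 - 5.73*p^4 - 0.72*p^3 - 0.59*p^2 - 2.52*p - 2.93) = 6.85*p^5 - 9.39*p^4 - 2.08*p^3 + 4.73*p^2 - 2.54*p - 3.07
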